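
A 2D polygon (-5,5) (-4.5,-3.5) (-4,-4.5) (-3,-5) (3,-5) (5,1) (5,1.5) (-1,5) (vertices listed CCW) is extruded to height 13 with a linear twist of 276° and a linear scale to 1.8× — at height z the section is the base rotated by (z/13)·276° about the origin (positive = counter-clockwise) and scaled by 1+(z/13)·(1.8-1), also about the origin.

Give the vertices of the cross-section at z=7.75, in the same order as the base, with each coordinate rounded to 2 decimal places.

Cross-section at z=7.75: (5.15,-9.09) (7.78,3.21) (7.47,4.83) (6.24,5.94) (-2.30,8.30) (-7.51,0.55) (-7.71,-0.17) (-0.55,-7.51)

t = z/height = 7.75/13 = 0.596154
s = 1 + (scale-1)·z/height = 1 + (1.8-1)·7.75/13 = 1.476923
θ = twist·z/height = 276°·7.75/13 = 164.5385° = 2.871738 rad
cos θ = -0.963810, sin θ = 0.266591 (intermediates below are computed at full precision and shown rounded to 5 d.p.)
v1: (-5,5) → rotate → (3.48609,-6.15201) → ×s → (5.14869,-9.08604) → (5.15,-9.09)
v2: (-4.5,-3.5) → rotate → (5.27021,2.17367) → ×s → (7.78370,3.21035) → (7.78,3.21)
v3: (-4,-4.5) → rotate → (5.05490,3.27078) → ×s → (7.46570,4.83069) → (7.47,4.83)
v4: (-3,-5) → rotate → (4.22439,4.01927) → ×s → (6.23909,5.93616) → (6.24,5.94)
v5: (3,-5) → rotate → (-1.55847,5.61882) → ×s → (-2.30174,8.29857) → (-2.30,8.30)
v6: (5,1) → rotate → (-5.08564,0.36915) → ×s → (-7.51110,0.54520) → (-7.51,0.55)
v7: (5,1.5) → rotate → (-5.21894,-0.11276) → ×s → (-7.70797,-0.16653) → (-7.71,-0.17)
v8: (-1,5) → rotate → (-0.36915,-5.08564) → ×s → (-0.54520,-7.51110) → (-0.55,-7.51)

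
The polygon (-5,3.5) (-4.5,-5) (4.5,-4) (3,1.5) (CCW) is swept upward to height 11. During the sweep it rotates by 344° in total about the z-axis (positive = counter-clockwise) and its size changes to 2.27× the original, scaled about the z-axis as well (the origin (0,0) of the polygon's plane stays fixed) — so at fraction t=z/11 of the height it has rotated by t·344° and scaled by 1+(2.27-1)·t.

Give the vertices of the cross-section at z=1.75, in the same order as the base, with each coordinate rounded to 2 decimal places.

Cross-section at z=1.75: (-6.91,-2.48) (1.78,-7.89) (7.05,1.64) (0.61,3.99)

t = z/height = 1.75/11 = 0.159091
s = 1 + (scale-1)·z/height = 1 + (2.27-1)·1.75/11 = 1.202045
θ = twist·z/height = 344°·1.75/11 = 54.7273° = 0.955171 rad
cos θ = 0.577469, sin θ = 0.816413 (intermediates below are computed at full precision and shown rounded to 5 d.p.)
v1: (-5,3.5) → rotate → (-5.74479,-2.06092) → ×s → (-6.90550,-2.47732) → (-6.91,-2.48)
v2: (-4.5,-5) → rotate → (1.48345,-6.56120) → ×s → (1.78318,-7.88686) → (1.78,-7.89)
v3: (4.5,-4) → rotate → (5.86426,1.36398) → ×s → (7.04911,1.63957) → (7.05,1.64)
v4: (3,1.5) → rotate → (0.50779,3.31544) → ×s → (0.61038,3.98531) → (0.61,3.99)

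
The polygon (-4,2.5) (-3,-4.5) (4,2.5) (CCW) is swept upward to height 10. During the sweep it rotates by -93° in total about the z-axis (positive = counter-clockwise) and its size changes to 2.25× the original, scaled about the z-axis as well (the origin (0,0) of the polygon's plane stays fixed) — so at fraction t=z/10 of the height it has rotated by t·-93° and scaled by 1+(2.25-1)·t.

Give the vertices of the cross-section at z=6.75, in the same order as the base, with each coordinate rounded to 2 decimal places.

t = z/height = 6.75/10 = 0.675
s = 1 + (scale-1)·z/height = 1 + (2.25-1)·6.75/10 = 1.843750
θ = twist·z/height = -93°·6.75/10 = -62.7750° = -1.095630 rad
cos θ = 0.457486, sin θ = -0.889217 (intermediates below are computed at full precision and shown rounded to 5 d.p.)
v1: (-4,2.5) → rotate → (0.39310,4.70058) → ×s → (0.72477,8.66670) → (0.72,8.67)
v2: (-3,-4.5) → rotate → (-5.37393,0.60896) → ×s → (-9.90819,1.12278) → (-9.91,1.12)
v3: (4,2.5) → rotate → (4.05299,-2.41315) → ×s → (7.47269,-4.44925) → (7.47,-4.45)

Cross-section at z=6.75: (0.72,8.67) (-9.91,1.12) (7.47,-4.45)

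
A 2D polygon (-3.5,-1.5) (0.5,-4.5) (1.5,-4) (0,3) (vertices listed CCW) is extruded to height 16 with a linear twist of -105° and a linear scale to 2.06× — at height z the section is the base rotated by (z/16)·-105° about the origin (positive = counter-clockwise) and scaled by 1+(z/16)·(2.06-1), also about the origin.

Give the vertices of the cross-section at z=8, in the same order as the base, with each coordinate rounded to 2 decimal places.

Cross-section at z=8: (-5.08,2.85) (-5.00,-4.80) (-3.46,-5.55) (3.64,2.79)

t = z/height = 8/16 = 0.5
s = 1 + (scale-1)·z/height = 1 + (2.06-1)·8/16 = 1.530000
θ = twist·z/height = -105°·8/16 = -52.5000° = -0.916298 rad
cos θ = 0.608761, sin θ = -0.793353 (intermediates below are computed at full precision and shown rounded to 5 d.p.)
v1: (-3.5,-1.5) → rotate → (-3.32070,1.86359) → ×s → (-5.08066,2.85130) → (-5.08,2.85)
v2: (0.5,-4.5) → rotate → (-3.26571,-3.13610) → ×s → (-4.99654,-4.79824) → (-5.00,-4.80)
v3: (1.5,-4) → rotate → (-2.26027,-3.62508) → ×s → (-3.45821,-5.54637) → (-3.46,-5.55)
v4: (0,3) → rotate → (2.38006,1.82628) → ×s → (3.64149,2.79421) → (3.64,2.79)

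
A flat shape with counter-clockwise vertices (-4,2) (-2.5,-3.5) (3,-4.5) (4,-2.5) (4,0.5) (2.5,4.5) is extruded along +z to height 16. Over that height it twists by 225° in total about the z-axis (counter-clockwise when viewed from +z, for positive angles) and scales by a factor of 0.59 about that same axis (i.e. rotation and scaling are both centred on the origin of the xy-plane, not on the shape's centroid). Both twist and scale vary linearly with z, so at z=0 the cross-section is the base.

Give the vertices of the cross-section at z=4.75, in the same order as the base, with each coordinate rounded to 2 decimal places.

Cross-section at z=4.75: (-3.00,-2.54) (1.96,-3.23) (4.67,0.86) (3.40,2.36) (0.98,3.40) (-2.77,3.58)

t = z/height = 4.75/16 = 0.296875
s = 1 + (scale-1)·z/height = 1 + (0.59-1)·4.75/16 = 0.878281
θ = twist·z/height = 225°·4.75/16 = 66.7969° = 1.165825 rad
cos θ = 0.393992, sin θ = 0.919114 (intermediates below are computed at full precision and shown rounded to 5 d.p.)
v1: (-4,2) → rotate → (-3.41420,-2.88847) → ×s → (-2.99862,-2.53689) → (-3.00,-2.54)
v2: (-2.5,-3.5) → rotate → (2.23192,-3.67676) → ×s → (1.96025,-3.22923) → (1.96,-3.23)
v3: (3,-4.5) → rotate → (5.31799,0.98438) → ×s → (4.67069,0.86456) → (4.67,0.86)
v4: (4,-2.5) → rotate → (3.87375,2.69148) → ×s → (3.40224,2.36387) → (3.40,2.36)
v5: (4,0.5) → rotate → (1.11641,3.87345) → ×s → (0.98052,3.40198) → (0.98,3.40)
v6: (2.5,4.5) → rotate → (-3.15103,4.07075) → ×s → (-2.76749,3.57526) → (-2.77,3.58)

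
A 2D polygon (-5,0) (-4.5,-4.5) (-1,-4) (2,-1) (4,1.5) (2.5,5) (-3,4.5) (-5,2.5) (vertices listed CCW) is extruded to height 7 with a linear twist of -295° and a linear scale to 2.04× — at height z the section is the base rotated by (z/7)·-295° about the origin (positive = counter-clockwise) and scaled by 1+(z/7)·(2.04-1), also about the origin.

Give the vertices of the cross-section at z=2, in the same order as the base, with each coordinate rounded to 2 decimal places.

t = z/height = 2/7 = 0.285714
s = 1 + (scale-1)·z/height = 1 + (2.04-1)·2/7 = 1.297143
θ = twist·z/height = -295°·2/7 = -84.2857° = -1.471063 rad
cos θ = 0.099568, sin θ = -0.995031 (intermediates below are computed at full precision and shown rounded to 5 d.p.)
v1: (-5,0) → rotate → (-0.49784,4.97515) → ×s → (-0.64577,6.45349) → (-0.65,6.45)
v2: (-4.5,-4.5) → rotate → (-4.92569,4.02958) → ×s → (-6.38933,5.22695) → (-6.39,5.23)
v3: (-1,-4) → rotate → (-4.07969,0.59676) → ×s → (-5.29194,0.77408) → (-5.29,0.77)
v4: (2,-1) → rotate → (-0.79590,-2.08963) → ×s → (-1.03239,-2.71055) → (-1.03,-2.71)
v5: (4,1.5) → rotate → (1.89082,-3.83077) → ×s → (2.45266,-4.96906) → (2.45,-4.97)
v6: (2.5,5) → rotate → (5.22407,-1.98974) → ×s → (6.77637,-2.58097) → (6.78,-2.58)
v7: (-3,4.5) → rotate → (4.17893,3.43315) → ×s → (5.42068,4.45328) → (5.42,4.45)
v8: (-5,2.5) → rotate → (1.98974,5.22407) → ×s → (2.58097,6.77637) → (2.58,6.78)

Cross-section at z=2: (-0.65,6.45) (-6.39,5.23) (-5.29,0.77) (-1.03,-2.71) (2.45,-4.97) (6.78,-2.58) (5.42,4.45) (2.58,6.78)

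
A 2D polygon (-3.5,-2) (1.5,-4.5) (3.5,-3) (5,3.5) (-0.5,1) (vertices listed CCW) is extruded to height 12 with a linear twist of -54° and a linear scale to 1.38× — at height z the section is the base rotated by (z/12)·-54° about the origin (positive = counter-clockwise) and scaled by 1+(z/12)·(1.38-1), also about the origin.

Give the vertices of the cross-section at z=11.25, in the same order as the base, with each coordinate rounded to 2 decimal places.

Cross-section at z=11.25: (-5.11,1.95) (-3.43,-5.44) (-0.13,-6.25) (7.97,-2.23) (0.62,1.38)

t = z/height = 11.25/12 = 0.9375
s = 1 + (scale-1)·z/height = 1 + (1.38-1)·11.25/12 = 1.356250
θ = twist·z/height = -54°·11.25/12 = -50.6250° = -0.883573 rad
cos θ = 0.634393, sin θ = -0.773010 (intermediates below are computed at full precision and shown rounded to 5 d.p.)
v1: (-3.5,-2) → rotate → (-3.76640,1.43675) → ×s → (-5.10818,1.94859) → (-5.11,1.95)
v2: (1.5,-4.5) → rotate → (-2.52696,-4.01429) → ×s → (-3.42719,-5.44437) → (-3.43,-5.44)
v3: (3.5,-3) → rotate → (-0.09865,-4.60872) → ×s → (-0.13380,-6.25057) → (-0.13,-6.25)
v4: (5,3.5) → rotate → (5.87750,-1.64468) → ×s → (7.97136,-2.23059) → (7.97,-2.23)
v5: (-0.5,1) → rotate → (0.45581,1.02090) → ×s → (0.61820,1.38459) → (0.62,1.38)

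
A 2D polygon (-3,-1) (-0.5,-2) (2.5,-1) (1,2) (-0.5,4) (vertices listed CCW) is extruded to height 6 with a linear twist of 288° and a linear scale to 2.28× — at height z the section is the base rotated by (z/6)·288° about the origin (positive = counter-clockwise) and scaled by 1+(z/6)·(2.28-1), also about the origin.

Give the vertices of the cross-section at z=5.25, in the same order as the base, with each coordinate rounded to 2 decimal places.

Cross-section at z=5.25: (-0.05,6.70) (-3.70,2.32) (-3.65,-4.39) (3.38,-3.33) (8.39,-1.61)

t = z/height = 5.25/6 = 0.875
s = 1 + (scale-1)·z/height = 1 + (2.28-1)·5.25/6 = 2.120000
θ = twist·z/height = 288°·5.25/6 = 252.0000° = 4.398230 rad
cos θ = -0.309017, sin θ = -0.951057 (intermediates below are computed at full precision and shown rounded to 5 d.p.)
v1: (-3,-1) → rotate → (-0.02401,3.16219) → ×s → (-0.05089,6.70384) → (-0.05,6.70)
v2: (-0.5,-2) → rotate → (-1.74760,1.09356) → ×s → (-3.70492,2.31835) → (-3.70,2.32)
v3: (2.5,-1) → rotate → (-1.72360,-2.06862) → ×s → (-3.65403,-4.38548) → (-3.65,-4.39)
v4: (1,2) → rotate → (1.59310,-1.56909) → ×s → (3.37736,-3.32647) → (3.38,-3.33)
v5: (-0.5,4) → rotate → (3.95873,-0.76054) → ×s → (8.39252,-1.61234) → (8.39,-1.61)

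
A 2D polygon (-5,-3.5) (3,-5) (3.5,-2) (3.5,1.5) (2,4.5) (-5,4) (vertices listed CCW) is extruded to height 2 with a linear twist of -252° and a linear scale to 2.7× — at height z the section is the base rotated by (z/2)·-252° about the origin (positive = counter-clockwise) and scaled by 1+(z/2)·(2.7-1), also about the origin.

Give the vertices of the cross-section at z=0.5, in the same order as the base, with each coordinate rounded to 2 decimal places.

t = z/height = 0.5/2 = 0.25
s = 1 + (scale-1)·z/height = 1 + (2.7-1)·0.5/2 = 1.425000
θ = twist·z/height = -252°·0.5/2 = -63.0000° = -1.099557 rad
cos θ = 0.453990, sin θ = -0.891007 (intermediates below are computed at full precision and shown rounded to 5 d.p.)
v1: (-5,-3.5) → rotate → (-5.38848,2.86607) → ×s → (-7.67858,4.08414) → (-7.68,4.08)
v2: (3,-5) → rotate → (-3.09306,-4.94297) → ×s → (-4.40761,-7.04374) → (-4.41,-7.04)
v3: (3.5,-2) → rotate → (-0.19305,-4.02650) → ×s → (-0.27509,-5.73777) → (-0.28,-5.74)
v4: (3.5,1.5) → rotate → (2.92548,-2.43754) → ×s → (4.16880,-3.47349) → (4.17,-3.47)
v5: (2,4.5) → rotate → (4.91751,0.26094) → ×s → (7.00745,0.37185) → (7.01,0.37)
v6: (-5,4) → rotate → (1.29407,6.27099) → ×s → (1.84405,8.93617) → (1.84,8.94)

Cross-section at z=0.5: (-7.68,4.08) (-4.41,-7.04) (-0.28,-5.74) (4.17,-3.47) (7.01,0.37) (1.84,8.94)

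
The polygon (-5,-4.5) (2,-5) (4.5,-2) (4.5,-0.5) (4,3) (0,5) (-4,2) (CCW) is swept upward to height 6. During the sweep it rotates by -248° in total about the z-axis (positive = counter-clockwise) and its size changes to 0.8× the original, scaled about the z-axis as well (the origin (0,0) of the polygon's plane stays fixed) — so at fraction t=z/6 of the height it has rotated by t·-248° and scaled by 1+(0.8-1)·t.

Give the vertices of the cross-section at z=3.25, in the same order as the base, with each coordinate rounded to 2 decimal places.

t = z/height = 3.25/6 = 0.541667
s = 1 + (scale-1)·z/height = 1 + (0.8-1)·3.25/6 = 0.891667
θ = twist·z/height = -248°·3.25/6 = -134.3333° = -2.344559 rad
cos θ = -0.698832, sin θ = -0.715286 (intermediates below are computed at full precision and shown rounded to 5 d.p.)
v1: (-5,-4.5) → rotate → (0.27537,6.72117) → ×s → (0.24554,5.99305) → (0.25,5.99)
v2: (2,-5) → rotate → (-4.97409,2.06359) → ×s → (-4.43523,1.84003) → (-4.44,1.84)
v3: (4.5,-2) → rotate → (-4.57531,-1.82113) → ×s → (-4.07966,-1.62384) → (-4.08,-1.62)
v4: (4.5,-0.5) → rotate → (-3.50239,-2.86937) → ×s → (-3.12296,-2.55852) → (-3.12,-2.56)
v5: (4,3) → rotate → (-0.64947,-4.95764) → ×s → (-0.57911,-4.42056) → (-0.58,-4.42)
v6: (0,5) → rotate → (3.57643,-3.49416) → ×s → (3.18898,-3.11562) → (3.19,-3.12)
v7: (-4,2) → rotate → (4.22590,1.46348) → ×s → (3.76809,1.30494) → (3.77,1.30)

Cross-section at z=3.25: (0.25,5.99) (-4.44,1.84) (-4.08,-1.62) (-3.12,-2.56) (-0.58,-4.42) (3.19,-3.12) (3.77,1.30)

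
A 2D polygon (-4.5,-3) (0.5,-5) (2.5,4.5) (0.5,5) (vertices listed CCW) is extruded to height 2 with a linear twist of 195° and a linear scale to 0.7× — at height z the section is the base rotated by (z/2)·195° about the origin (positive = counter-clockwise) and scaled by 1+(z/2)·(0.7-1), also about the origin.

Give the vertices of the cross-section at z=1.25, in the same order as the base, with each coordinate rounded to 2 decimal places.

Cross-section at z=1.25: (4.00,-1.82) (3.24,2.49) (-4.18,-0.21) (-3.66,-1.80)

t = z/height = 1.25/2 = 0.625
s = 1 + (scale-1)·z/height = 1 + (0.7-1)·1.25/2 = 0.812500
θ = twist·z/height = 195°·1.25/2 = 121.8750° = 2.127120 rad
cos θ = -0.528068, sin θ = 0.849202 (intermediates below are computed at full precision and shown rounded to 5 d.p.)
v1: (-4.5,-3) → rotate → (4.92391,-2.23721) → ×s → (4.00068,-1.81773) → (4.00,-1.82)
v2: (0.5,-5) → rotate → (3.98198,3.06494) → ×s → (3.23536,2.49026) → (3.24,2.49)
v3: (2.5,4.5) → rotate → (-5.14158,-0.25330) → ×s → (-4.17753,-0.20581) → (-4.18,-0.21)
v4: (0.5,5) → rotate → (-4.51004,-2.21574) → ×s → (-3.66441,-1.80029) → (-3.66,-1.80)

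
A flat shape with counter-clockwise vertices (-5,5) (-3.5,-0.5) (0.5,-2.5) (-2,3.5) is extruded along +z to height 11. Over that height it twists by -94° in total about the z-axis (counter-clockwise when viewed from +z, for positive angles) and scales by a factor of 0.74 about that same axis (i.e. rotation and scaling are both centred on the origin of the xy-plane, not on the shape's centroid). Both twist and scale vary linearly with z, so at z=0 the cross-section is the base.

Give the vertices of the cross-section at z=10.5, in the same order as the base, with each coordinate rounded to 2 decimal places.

Cross-section at z=10.5: (3.74,3.78) (-0.39,2.63) (-1.88,-0.38) (2.62,1.52)

t = z/height = 10.5/11 = 0.954545
s = 1 + (scale-1)·z/height = 1 + (0.74-1)·10.5/11 = 0.751818
θ = twist·z/height = -94°·10.5/11 = -89.7273° = -1.566036 rad
cos θ = 0.004760, sin θ = -0.999989 (intermediates below are computed at full precision and shown rounded to 5 d.p.)
v1: (-5,5) → rotate → (4.97614,5.02374) → ×s → (3.74116,3.77694) → (3.74,3.78)
v2: (-3.5,-0.5) → rotate → (-0.51665,3.49758) → ×s → (-0.38843,2.62954) → (-0.39,2.63)
v3: (0.5,-2.5) → rotate → (-2.49759,-0.51189) → ×s → (-1.87773,-0.38485) → (-1.88,-0.38)
v4: (-2,3.5) → rotate → (3.49044,2.01664) → ×s → (2.62418,1.51614) → (2.62,1.52)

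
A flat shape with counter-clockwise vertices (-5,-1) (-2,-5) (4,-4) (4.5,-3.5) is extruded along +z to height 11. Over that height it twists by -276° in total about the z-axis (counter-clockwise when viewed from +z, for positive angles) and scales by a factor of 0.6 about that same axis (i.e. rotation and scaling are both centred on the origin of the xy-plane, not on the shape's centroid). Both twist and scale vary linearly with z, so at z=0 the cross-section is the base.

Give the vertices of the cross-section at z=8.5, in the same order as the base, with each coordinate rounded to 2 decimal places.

Cross-section at z=8.5: (3.27,-1.32) (3.05,2.13) (-0.79,3.83) (-1.27,3.73)

t = z/height = 8.5/11 = 0.772727
s = 1 + (scale-1)·z/height = 1 + (0.6-1)·8.5/11 = 0.690909
θ = twist·z/height = -276°·8.5/11 = -213.2727° = -3.722311 rad
cos θ = -0.836069, sin θ = 0.548625 (intermediates below are computed at full precision and shown rounded to 5 d.p.)
v1: (-5,-1) → rotate → (4.72897,-1.90706) → ×s → (3.26729,-1.31760) → (3.27,-1.32)
v2: (-2,-5) → rotate → (4.41526,3.08309) → ×s → (3.05054,2.13014) → (3.05,2.13)
v3: (4,-4) → rotate → (-1.14977,5.53877) → ×s → (-0.79439,3.82679) → (-0.79,3.83)
v4: (4.5,-3.5) → rotate → (-1.84212,5.39505) → ×s → (-1.27274,3.72749) → (-1.27,3.73)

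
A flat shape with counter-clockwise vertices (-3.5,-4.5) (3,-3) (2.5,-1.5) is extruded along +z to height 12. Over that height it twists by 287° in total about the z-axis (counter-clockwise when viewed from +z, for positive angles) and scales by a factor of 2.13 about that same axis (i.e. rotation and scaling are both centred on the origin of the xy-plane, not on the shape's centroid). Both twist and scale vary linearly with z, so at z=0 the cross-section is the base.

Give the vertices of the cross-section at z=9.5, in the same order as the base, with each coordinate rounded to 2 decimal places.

Cross-section at z=9.5: (-1.75,10.66) (-8.03,-0.31) (-5.30,-1.55)

t = z/height = 9.5/12 = 0.791667
s = 1 + (scale-1)·z/height = 1 + (2.13-1)·9.5/12 = 1.894583
θ = twist·z/height = 287°·9.5/12 = 227.2083° = 3.965534 rad
cos θ = -0.679335, sin θ = -0.733829 (intermediates below are computed at full precision and shown rounded to 5 d.p.)
v1: (-3.5,-4.5) → rotate → (-0.92456,5.62541) → ×s → (-1.75165,10.65780) → (-1.75,10.66)
v2: (3,-3) → rotate → (-4.23949,-0.16348) → ×s → (-8.03207,-0.30973) → (-8.03,-0.31)
v3: (2.5,-1.5) → rotate → (-2.79908,-0.81557) → ×s → (-5.30309,-1.54516) → (-5.30,-1.55)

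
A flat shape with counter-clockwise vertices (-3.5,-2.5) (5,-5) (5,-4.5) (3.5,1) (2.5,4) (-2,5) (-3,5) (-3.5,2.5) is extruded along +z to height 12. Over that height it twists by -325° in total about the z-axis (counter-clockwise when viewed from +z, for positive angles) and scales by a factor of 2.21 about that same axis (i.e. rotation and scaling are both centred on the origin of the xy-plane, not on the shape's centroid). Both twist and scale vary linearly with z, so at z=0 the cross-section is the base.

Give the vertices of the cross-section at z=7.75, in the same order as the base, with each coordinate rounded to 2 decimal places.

Cross-section at z=7.75: (7.63,0.75) (-3.28,12.16) (-3.73,11.39) (-6.29,1.56) (-7.41,-3.96) (-1.35,-9.50) (0.19,-10.39) (3.19,-6.97)

t = z/height = 7.75/12 = 0.645833
s = 1 + (scale-1)·z/height = 1 + (2.21-1)·7.75/12 = 1.781458
θ = twist·z/height = -325°·7.75/12 = -209.8958° = -3.663373 rad
cos θ = -0.866933, sin θ = 0.498425 (intermediates below are computed at full precision and shown rounded to 5 d.p.)
v1: (-3.5,-2.5) → rotate → (4.28033,0.42285) → ×s → (7.62522,0.75328) → (7.63,0.75)
v2: (5,-5) → rotate → (-1.84254,6.82679) → ×s → (-3.28241,12.16164) → (-3.28,12.16)
v3: (5,-4.5) → rotate → (-2.09175,6.39332) → ×s → (-3.72637,11.38944) → (-3.73,11.39)
v4: (3.5,1) → rotate → (-3.53269,0.87755) → ×s → (-6.29334,1.56332) → (-6.29,1.56)
v5: (2.5,4) → rotate → (-4.16103,-2.22167) → ×s → (-7.41270,-3.95781) → (-7.41,-3.96)
v6: (-2,5) → rotate → (-0.75826,-5.33151) → ×s → (-1.35080,-9.49787) → (-1.35,-9.50)
v7: (-3,5) → rotate → (0.10868,-5.82994) → ×s → (0.19360,-10.38579) → (0.19,-10.39)
v8: (-3.5,2.5) → rotate → (1.78820,-3.91182) → ×s → (3.18561,-6.96874) → (3.19,-6.97)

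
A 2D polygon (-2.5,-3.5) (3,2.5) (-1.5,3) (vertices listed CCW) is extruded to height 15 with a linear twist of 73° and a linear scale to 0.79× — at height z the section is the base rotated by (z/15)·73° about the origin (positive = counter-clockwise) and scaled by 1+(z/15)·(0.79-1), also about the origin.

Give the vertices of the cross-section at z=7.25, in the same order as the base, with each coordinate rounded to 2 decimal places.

Cross-section at z=7.25: (-0.02,-3.86) (0.90,3.39) (-2.66,1.42)

t = z/height = 7.25/15 = 0.483333
s = 1 + (scale-1)·z/height = 1 + (0.79-1)·7.25/15 = 0.898500
θ = twist·z/height = 73°·7.25/15 = 35.2833° = 0.615810 rad
cos θ = 0.816306, sin θ = 0.577620 (intermediates below are computed at full precision and shown rounded to 5 d.p.)
v1: (-2.5,-3.5) → rotate → (-0.01909,-4.30112) → ×s → (-0.01716,-3.86456) → (-0.02,-3.86)
v2: (3,2.5) → rotate → (1.00487,3.77362) → ×s → (0.90287,3.39060) → (0.90,3.39)
v3: (-1.5,3) → rotate → (-2.95732,1.58249) → ×s → (-2.65715,1.42186) → (-2.66,1.42)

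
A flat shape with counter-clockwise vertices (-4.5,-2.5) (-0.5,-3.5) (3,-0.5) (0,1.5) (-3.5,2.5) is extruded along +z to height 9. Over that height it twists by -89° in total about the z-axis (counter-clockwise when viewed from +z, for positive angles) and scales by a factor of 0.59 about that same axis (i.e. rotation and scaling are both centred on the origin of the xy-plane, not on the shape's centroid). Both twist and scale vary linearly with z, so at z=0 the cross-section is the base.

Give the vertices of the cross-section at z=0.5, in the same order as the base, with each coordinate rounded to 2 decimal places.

Cross-section at z=0.5: (-4.59,-2.05) (-0.78,-3.37) (2.88,-0.74) (0.13,1.46) (-3.20,2.73)

t = z/height = 0.5/9 = 0.0555556
s = 1 + (scale-1)·z/height = 1 + (0.59-1)·0.5/9 = 0.977222
θ = twist·z/height = -89°·0.5/9 = -4.9444° = -0.086297 rad
cos θ = 0.996279, sin θ = -0.086190 (intermediates below are computed at full precision and shown rounded to 5 d.p.)
v1: (-4.5,-2.5) → rotate → (-4.69873,-2.10284) → ×s → (-4.59170,-2.05494) → (-4.59,-2.05)
v2: (-0.5,-3.5) → rotate → (-0.79980,-3.44388) → ×s → (-0.78159,-3.36544) → (-0.78,-3.37)
v3: (3,-0.5) → rotate → (2.94574,-0.75671) → ×s → (2.87864,-0.73947) → (2.88,-0.74)
v4: (0,1.5) → rotate → (0.12928,1.49442) → ×s → (0.12634,1.46038) → (0.13,1.46)
v5: (-3.5,2.5) → rotate → (-3.27150,2.79236) → ×s → (-3.19698,2.72876) → (-3.20,2.73)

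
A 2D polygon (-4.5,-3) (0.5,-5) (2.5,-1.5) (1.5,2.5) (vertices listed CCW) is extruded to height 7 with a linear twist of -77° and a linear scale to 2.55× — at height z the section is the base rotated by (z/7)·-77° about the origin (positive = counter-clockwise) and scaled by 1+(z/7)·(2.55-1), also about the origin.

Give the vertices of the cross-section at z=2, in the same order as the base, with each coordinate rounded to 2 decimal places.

Cross-section at z=2: (-7.64,-1.58) (-2.03,-6.96) (2.53,-3.36) (3.36,2.53)

t = z/height = 2/7 = 0.285714
s = 1 + (scale-1)·z/height = 1 + (2.55-1)·2/7 = 1.442857
θ = twist·z/height = -77°·2/7 = -22.0000° = -0.383972 rad
cos θ = 0.927184, sin θ = -0.374607 (intermediates below are computed at full precision and shown rounded to 5 d.p.)
v1: (-4.5,-3) → rotate → (-5.29615,-1.09582) → ×s → (-7.64158,-1.58111) → (-7.64,-1.58)
v2: (0.5,-5) → rotate → (-1.40944,-4.82322) → ×s → (-2.03362,-6.95922) → (-2.03,-6.96)
v3: (2.5,-1.5) → rotate → (1.75605,-2.32729) → ×s → (2.53373,-3.35795) → (2.53,-3.36)
v4: (1.5,2.5) → rotate → (2.32729,1.75605) → ×s → (3.35795,2.53373) → (3.36,2.53)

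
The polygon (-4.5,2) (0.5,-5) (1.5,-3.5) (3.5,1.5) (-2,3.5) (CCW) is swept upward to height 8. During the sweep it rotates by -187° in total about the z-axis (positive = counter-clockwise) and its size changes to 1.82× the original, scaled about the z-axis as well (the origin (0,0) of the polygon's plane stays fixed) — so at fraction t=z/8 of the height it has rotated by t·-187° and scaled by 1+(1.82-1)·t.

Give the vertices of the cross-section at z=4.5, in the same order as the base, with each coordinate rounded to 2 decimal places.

t = z/height = 4.5/8 = 0.5625
s = 1 + (scale-1)·z/height = 1 + (1.82-1)·4.5/8 = 1.461250
θ = twist·z/height = -187°·4.5/8 = -105.1875° = -1.835868 rad
cos θ = -0.261979, sin θ = -0.965074 (intermediates below are computed at full precision and shown rounded to 5 d.p.)
v1: (-4.5,2) → rotate → (3.10905,3.81887) → ×s → (4.54310,5.58033) → (4.54,5.58)
v2: (0.5,-5) → rotate → (-4.95636,0.82736) → ×s → (-7.24248,1.20897) → (-7.24,1.21)
v3: (1.5,-3.5) → rotate → (-3.77073,-0.53069) → ×s → (-5.50997,-0.77546) → (-5.51,-0.78)
v4: (3.5,1.5) → rotate → (0.53069,-3.77073) → ×s → (0.77546,-5.50997) → (0.78,-5.51)
v5: (-2,3.5) → rotate → (3.90172,1.01322) → ×s → (5.70138,1.48057) → (5.70,1.48)

Cross-section at z=4.5: (4.54,5.58) (-7.24,1.21) (-5.51,-0.78) (0.78,-5.51) (5.70,1.48)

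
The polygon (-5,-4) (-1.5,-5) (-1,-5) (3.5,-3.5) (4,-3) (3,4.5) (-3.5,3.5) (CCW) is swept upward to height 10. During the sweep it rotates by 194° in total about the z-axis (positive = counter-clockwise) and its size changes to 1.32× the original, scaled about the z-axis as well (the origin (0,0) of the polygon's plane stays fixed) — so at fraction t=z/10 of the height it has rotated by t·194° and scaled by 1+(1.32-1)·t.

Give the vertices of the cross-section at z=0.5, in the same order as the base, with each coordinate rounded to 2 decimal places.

Cross-section at z=0.5: (-4.32,-4.86) (-0.65,-5.26) (-0.15,-5.18) (4.10,-2.91) (4.52,-2.32) (2.23,5.02) (-4.10,2.91)

t = z/height = 0.5/10 = 0.05
s = 1 + (scale-1)·z/height = 1 + (1.32-1)·0.5/10 = 1.016000
θ = twist·z/height = 194°·0.5/10 = 9.7000° = 0.169297 rad
cos θ = 0.985703, sin θ = 0.168489 (intermediates below are computed at full precision and shown rounded to 5 d.p.)
v1: (-5,-4) → rotate → (-4.25456,-4.78526) → ×s → (-4.32263,-4.86182) → (-4.32,-4.86)
v2: (-1.5,-5) → rotate → (-0.63611,-5.18125) → ×s → (-0.64629,-5.26415) → (-0.65,-5.26)
v3: (-1,-5) → rotate → (-0.14326,-5.09701) → ×s → (-0.14555,-5.17856) → (-0.15,-5.18)
v4: (3.5,-3.5) → rotate → (4.03967,-2.86025) → ×s → (4.10431,-2.90601) → (4.10,-2.91)
v5: (4,-3) → rotate → (4.44828,-2.28315) → ×s → (4.51945,-2.31968) → (4.52,-2.32)
v6: (3,4.5) → rotate → (2.19891,4.94113) → ×s → (2.23409,5.02019) → (2.23,5.02)
v7: (-3.5,3.5) → rotate → (-4.03967,2.86025) → ×s → (-4.10431,2.90601) → (-4.10,2.91)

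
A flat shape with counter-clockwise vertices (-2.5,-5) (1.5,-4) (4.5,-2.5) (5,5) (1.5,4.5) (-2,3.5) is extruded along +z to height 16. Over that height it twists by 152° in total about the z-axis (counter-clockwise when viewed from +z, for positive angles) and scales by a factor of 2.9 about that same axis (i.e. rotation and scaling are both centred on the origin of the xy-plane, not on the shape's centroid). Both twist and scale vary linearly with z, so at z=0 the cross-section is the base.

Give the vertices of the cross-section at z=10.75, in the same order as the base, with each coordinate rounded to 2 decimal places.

t = z/height = 10.75/16 = 0.671875
s = 1 + (scale-1)·z/height = 1 + (2.9-1)·10.75/16 = 2.276563
θ = twist·z/height = 152°·10.75/16 = 102.1250° = 1.782417 rad
cos θ = -0.210045, sin θ = 0.977692 (intermediates below are computed at full precision and shown rounded to 5 d.p.)
v1: (-2.5,-5) → rotate → (5.41357,-1.39400) → ×s → (12.32433,-3.17354) → (12.32,-3.17)
v2: (1.5,-4) → rotate → (3.59570,2.30672) → ×s → (8.18583,5.25139) → (8.19,5.25)
v3: (4.5,-2.5) → rotate → (1.49903,4.92473) → ×s → (3.41263,11.21145) → (3.41,11.21)
v4: (5,5) → rotate → (-5.93868,3.83823) → ×s → (-13.51979,8.73798) → (-13.52,8.74)
v5: (1.5,4.5) → rotate → (-4.71468,0.52133) → ×s → (-10.73326,1.18685) → (-10.73,1.19)
v6: (-2,3.5) → rotate → (-3.00183,-2.69054) → ×s → (-6.83385,-6.12519) → (-6.83,-6.13)

Cross-section at z=10.75: (12.32,-3.17) (8.19,5.25) (3.41,11.21) (-13.52,8.74) (-10.73,1.19) (-6.83,-6.13)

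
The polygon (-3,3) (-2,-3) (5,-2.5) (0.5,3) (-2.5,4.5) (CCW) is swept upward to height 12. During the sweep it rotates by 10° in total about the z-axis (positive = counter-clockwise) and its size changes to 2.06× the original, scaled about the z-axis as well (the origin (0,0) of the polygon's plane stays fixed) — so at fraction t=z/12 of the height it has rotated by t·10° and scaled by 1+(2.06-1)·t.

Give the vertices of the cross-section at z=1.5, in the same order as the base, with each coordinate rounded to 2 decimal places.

Cross-section at z=1.5: (-3.47,3.32) (-2.19,-3.45) (5.72,-2.71) (0.49,3.41) (-2.94,5.03)

t = z/height = 1.5/12 = 0.125
s = 1 + (scale-1)·z/height = 1 + (2.06-1)·1.5/12 = 1.132500
θ = twist·z/height = 10°·1.5/12 = 1.2500° = 0.021817 rad
cos θ = 0.999762, sin θ = 0.021815 (intermediates below are computed at full precision and shown rounded to 5 d.p.)
v1: (-3,3) → rotate → (-3.06473,2.93384) → ×s → (-3.47081,3.32258) → (-3.47,3.32)
v2: (-2,-3) → rotate → (-1.93408,-3.04292) → ×s → (-2.19034,-3.44610) → (-2.19,-3.45)
v3: (5,-2.5) → rotate → (5.05335,-2.39033) → ×s → (5.72292,-2.70705) → (5.72,-2.71)
v4: (0.5,3) → rotate → (0.43444,3.01019) → ×s → (0.49200,3.40904) → (0.49,3.41)
v5: (-2.5,4.5) → rotate → (-2.59757,4.44439) → ×s → (-2.94175,5.03327) → (-2.94,5.03)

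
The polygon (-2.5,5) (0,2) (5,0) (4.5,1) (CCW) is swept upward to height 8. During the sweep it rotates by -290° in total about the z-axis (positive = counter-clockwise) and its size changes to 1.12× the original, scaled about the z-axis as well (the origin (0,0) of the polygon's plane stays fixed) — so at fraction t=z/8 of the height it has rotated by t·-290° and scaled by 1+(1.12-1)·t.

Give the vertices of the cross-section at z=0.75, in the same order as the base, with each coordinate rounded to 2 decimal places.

Cross-section at z=0.75: (0.06,5.65) (0.92,1.80) (4.50,-2.31) (4.51,-1.18)

t = z/height = 0.75/8 = 0.09375
s = 1 + (scale-1)·z/height = 1 + (1.12-1)·0.75/8 = 1.011250
θ = twist·z/height = -290°·0.75/8 = -27.1875° = -0.474511 rad
cos θ = 0.889516, sin θ = -0.456904 (intermediates below are computed at full precision and shown rounded to 5 d.p.)
v1: (-2.5,5) → rotate → (0.06073,5.58984) → ×s → (0.06141,5.65273) → (0.06,5.65)
v2: (0,2) → rotate → (0.91381,1.77903) → ×s → (0.92409,1.79905) → (0.92,1.80)
v3: (5,0) → rotate → (4.44758,-2.28452) → ×s → (4.49762,-2.31022) → (4.50,-2.31)
v4: (4.5,1) → rotate → (4.45973,-1.16655) → ×s → (4.50990,-1.17968) → (4.51,-1.18)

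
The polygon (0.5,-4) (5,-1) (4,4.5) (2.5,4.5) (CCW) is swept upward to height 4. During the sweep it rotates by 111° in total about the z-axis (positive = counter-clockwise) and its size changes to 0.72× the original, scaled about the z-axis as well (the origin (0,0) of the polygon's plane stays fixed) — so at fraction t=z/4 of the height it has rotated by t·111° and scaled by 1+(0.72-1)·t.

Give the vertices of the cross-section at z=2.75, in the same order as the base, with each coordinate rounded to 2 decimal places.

t = z/height = 2.75/4 = 0.6875
s = 1 + (scale-1)·z/height = 1 + (0.72-1)·2.75/4 = 0.807500
θ = twist·z/height = 111°·2.75/4 = 76.3125° = 1.331904 rad
cos θ = 0.236626, sin θ = 0.971601 (intermediates below are computed at full precision and shown rounded to 5 d.p.)
v1: (0.5,-4) → rotate → (4.00472,-0.46070) → ×s → (3.23381,-0.37202) → (3.23,-0.37)
v2: (5,-1) → rotate → (2.15473,4.62138) → ×s → (1.73995,3.73176) → (1.74,3.73)
v3: (4,4.5) → rotate → (-3.42570,4.95122) → ×s → (-2.76625,3.99811) → (-2.77,4.00)
v4: (2.5,4.5) → rotate → (-3.78064,3.49382) → ×s → (-3.05287,2.82126) → (-3.05,2.82)

Cross-section at z=2.75: (3.23,-0.37) (1.74,3.73) (-2.77,4.00) (-3.05,2.82)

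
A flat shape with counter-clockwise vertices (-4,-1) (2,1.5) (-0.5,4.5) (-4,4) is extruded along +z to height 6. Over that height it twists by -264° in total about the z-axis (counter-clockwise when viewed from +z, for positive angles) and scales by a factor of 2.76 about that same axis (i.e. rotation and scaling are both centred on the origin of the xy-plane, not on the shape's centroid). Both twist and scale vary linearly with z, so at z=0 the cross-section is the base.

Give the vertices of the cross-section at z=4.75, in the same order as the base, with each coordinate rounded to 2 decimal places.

t = z/height = 4.75/6 = 0.791667
s = 1 + (scale-1)·z/height = 1 + (2.76-1)·4.75/6 = 2.393333
θ = twist·z/height = -264°·4.75/6 = -209.0000° = -3.647738 rad
cos θ = -0.874620, sin θ = 0.484810 (intermediates below are computed at full precision and shown rounded to 5 d.p.)
v1: (-4,-1) → rotate → (3.98329,-1.06462) → ×s → (9.53334,-2.54799) → (9.53,-2.55)
v2: (2,1.5) → rotate → (-2.47645,-0.34231) → ×s → (-5.92698,-0.81926) → (-5.93,-0.82)
v3: (-0.5,4.5) → rotate → (-1.74433,-4.17819) → ×s → (-4.17477,-9.99981) → (-4.17,-10.00)
v4: (-4,4) → rotate → (1.55924,-5.43772) → ×s → (3.73178,-13.01427) → (3.73,-13.01)

Cross-section at z=4.75: (9.53,-2.55) (-5.93,-0.82) (-4.17,-10.00) (3.73,-13.01)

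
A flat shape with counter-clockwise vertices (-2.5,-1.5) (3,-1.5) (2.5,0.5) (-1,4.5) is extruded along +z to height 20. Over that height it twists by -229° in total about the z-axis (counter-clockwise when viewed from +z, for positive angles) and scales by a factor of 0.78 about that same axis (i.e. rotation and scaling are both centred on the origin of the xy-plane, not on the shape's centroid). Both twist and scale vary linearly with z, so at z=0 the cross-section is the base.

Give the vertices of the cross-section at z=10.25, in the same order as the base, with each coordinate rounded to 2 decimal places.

Cross-section at z=10.25: (-0.16,2.58) (-2.41,-1.75) (-0.63,-2.17) (3.95,-1.05)

t = z/height = 10.25/20 = 0.5125
s = 1 + (scale-1)·z/height = 1 + (0.78-1)·10.25/20 = 0.887250
θ = twist·z/height = -229°·10.25/20 = -117.3625° = -2.048362 rad
cos θ = -0.459619, sin θ = -0.888116 (intermediates below are computed at full precision and shown rounded to 5 d.p.)
v1: (-2.5,-1.5) → rotate → (-0.18313,2.90972) → ×s → (-0.16248,2.58165) → (-0.16,2.58)
v2: (3,-1.5) → rotate → (-2.71103,-1.97492) → ×s → (-2.40536,-1.75225) → (-2.41,-1.75)
v3: (2.5,0.5) → rotate → (-0.70499,-2.45010) → ×s → (-0.62550,-2.17385) → (-0.63,-2.17)
v4: (-1,4.5) → rotate → (4.45614,-1.18017) → ×s → (3.95371,-1.04710) → (3.95,-1.05)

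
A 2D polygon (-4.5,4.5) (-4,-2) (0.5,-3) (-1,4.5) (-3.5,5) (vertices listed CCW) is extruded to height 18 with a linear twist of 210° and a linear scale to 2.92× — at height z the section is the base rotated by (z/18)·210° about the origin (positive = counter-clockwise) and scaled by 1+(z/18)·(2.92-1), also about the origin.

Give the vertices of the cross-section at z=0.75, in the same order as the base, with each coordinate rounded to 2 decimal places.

Cross-section at z=0.75: (-5.54,4.06) (-3.94,-2.79) (1.03,-3.12) (-1.81,4.64) (-4.56,4.76)

t = z/height = 0.75/18 = 0.0416667
s = 1 + (scale-1)·z/height = 1 + (2.92-1)·0.75/18 = 1.080000
θ = twist·z/height = 210°·0.75/18 = 8.7500° = 0.152716 rad
cos θ = 0.988362, sin θ = 0.152123 (intermediates below are computed at full precision and shown rounded to 5 d.p.)
v1: (-4.5,4.5) → rotate → (-5.13218,3.76307) → ×s → (-5.54276,4.06412) → (-5.54,4.06)
v2: (-4,-2) → rotate → (-3.64920,-2.58522) → ×s → (-3.94114,-2.79203) → (-3.94,-2.79)
v3: (0.5,-3) → rotate → (0.95055,-2.88902) → ×s → (1.02659,-3.12014) → (1.03,-3.12)
v4: (-1,4.5) → rotate → (-1.67292,4.29550) → ×s → (-1.80675,4.63914) → (-1.81,4.64)
v5: (-3.5,5) → rotate → (-4.21988,4.40938) → ×s → (-4.55747,4.76213) → (-4.56,4.76)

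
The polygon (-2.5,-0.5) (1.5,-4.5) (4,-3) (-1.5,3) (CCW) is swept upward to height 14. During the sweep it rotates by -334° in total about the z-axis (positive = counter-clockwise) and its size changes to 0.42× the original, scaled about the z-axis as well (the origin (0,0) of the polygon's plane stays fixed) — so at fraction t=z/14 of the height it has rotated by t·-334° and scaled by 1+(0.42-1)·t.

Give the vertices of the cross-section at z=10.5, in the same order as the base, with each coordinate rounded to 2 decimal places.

Cross-section at z=10.5: (0.74,-1.24) (2.11,1.65) (0.84,2.70) (-1.31,-1.36)

t = z/height = 10.5/14 = 0.75
s = 1 + (scale-1)·z/height = 1 + (0.42-1)·10.5/14 = 0.565000
θ = twist·z/height = -334°·10.5/14 = -250.5000° = -4.372050 rad
cos θ = -0.333807, sin θ = 0.942641 (intermediates below are computed at full precision and shown rounded to 5 d.p.)
v1: (-2.5,-0.5) → rotate → (1.30584,-2.18970) → ×s → (0.73780,-1.23718) → (0.74,-1.24)
v2: (1.5,-4.5) → rotate → (3.74118,2.91609) → ×s → (2.11376,1.64759) → (2.11,1.65)
v3: (4,-3) → rotate → (1.49270,4.77199) → ×s → (0.84337,2.69617) → (0.84,2.70)
v4: (-1.5,3) → rotate → (-2.32721,-2.41538) → ×s → (-1.31488,-1.36469) → (-1.31,-1.36)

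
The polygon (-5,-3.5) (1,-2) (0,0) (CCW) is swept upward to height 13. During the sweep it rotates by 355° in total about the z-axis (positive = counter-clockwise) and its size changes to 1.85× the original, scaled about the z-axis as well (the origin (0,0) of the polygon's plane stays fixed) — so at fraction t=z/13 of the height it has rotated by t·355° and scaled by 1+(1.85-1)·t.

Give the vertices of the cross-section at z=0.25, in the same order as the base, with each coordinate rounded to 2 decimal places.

Cross-section at z=0.25: (-4.62,-4.14) (1.25,-1.90) (0.00,0.00)

t = z/height = 0.25/13 = 0.0192308
s = 1 + (scale-1)·z/height = 1 + (1.85-1)·0.25/13 = 1.016346
θ = twist·z/height = 355°·0.25/13 = 6.8269° = 0.119152 rad
cos θ = 0.992910, sin θ = 0.118871 (intermediates below are computed at full precision and shown rounded to 5 d.p.)
v1: (-5,-3.5) → rotate → (-4.54850,-4.06954) → ×s → (-4.62285,-4.13606) → (-4.62,-4.14)
v2: (1,-2) → rotate → (1.23065,-1.86695) → ×s → (1.25077,-1.89747) → (1.25,-1.90)
v3: (0,0) → rotate → (0.00000,0.00000) → ×s → (0.00000,0.00000) → (0.00,0.00)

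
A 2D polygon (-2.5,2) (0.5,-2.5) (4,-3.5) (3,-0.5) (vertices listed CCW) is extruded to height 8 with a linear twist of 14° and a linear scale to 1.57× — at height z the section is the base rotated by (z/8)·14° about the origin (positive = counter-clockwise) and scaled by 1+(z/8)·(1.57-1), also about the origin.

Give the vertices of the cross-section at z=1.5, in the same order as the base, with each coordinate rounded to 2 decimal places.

t = z/height = 1.5/8 = 0.1875
s = 1 + (scale-1)·z/height = 1 + (1.57-1)·1.5/8 = 1.106875
θ = twist·z/height = 14°·1.5/8 = 2.6250° = 0.045815 rad
cos θ = 0.998951, sin θ = 0.045799 (intermediates below are computed at full precision and shown rounded to 5 d.p.)
v1: (-2.5,2) → rotate → (-2.58897,1.88340) → ×s → (-2.86567,2.08469) → (-2.87,2.08)
v2: (0.5,-2.5) → rotate → (0.61397,-2.47448) → ×s → (0.67959,-2.73894) → (0.68,-2.74)
v3: (4,-3.5) → rotate → (4.15610,-3.31313) → ×s → (4.60028,-3.66722) → (4.60,-3.67)
v4: (3,-0.5) → rotate → (3.01975,-0.36208) → ×s → (3.34249,-0.40078) → (3.34,-0.40)

Cross-section at z=1.5: (-2.87,2.08) (0.68,-2.74) (4.60,-3.67) (3.34,-0.40)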